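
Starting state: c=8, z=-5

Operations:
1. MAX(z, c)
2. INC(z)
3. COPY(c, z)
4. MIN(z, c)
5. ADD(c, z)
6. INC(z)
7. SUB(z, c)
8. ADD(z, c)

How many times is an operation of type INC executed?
2

Counting INC operations:
Step 2: INC(z) ← INC
Step 6: INC(z) ← INC
Total: 2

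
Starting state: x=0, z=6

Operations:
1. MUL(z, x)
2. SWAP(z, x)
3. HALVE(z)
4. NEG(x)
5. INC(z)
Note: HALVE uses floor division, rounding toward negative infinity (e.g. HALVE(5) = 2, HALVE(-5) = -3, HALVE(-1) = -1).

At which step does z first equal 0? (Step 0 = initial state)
Step 1

Tracing z:
Initial: z = 6
After step 1: z = 0 ← first occurrence
After step 2: z = 0
After step 3: z = 0
After step 4: z = 0
After step 5: z = 1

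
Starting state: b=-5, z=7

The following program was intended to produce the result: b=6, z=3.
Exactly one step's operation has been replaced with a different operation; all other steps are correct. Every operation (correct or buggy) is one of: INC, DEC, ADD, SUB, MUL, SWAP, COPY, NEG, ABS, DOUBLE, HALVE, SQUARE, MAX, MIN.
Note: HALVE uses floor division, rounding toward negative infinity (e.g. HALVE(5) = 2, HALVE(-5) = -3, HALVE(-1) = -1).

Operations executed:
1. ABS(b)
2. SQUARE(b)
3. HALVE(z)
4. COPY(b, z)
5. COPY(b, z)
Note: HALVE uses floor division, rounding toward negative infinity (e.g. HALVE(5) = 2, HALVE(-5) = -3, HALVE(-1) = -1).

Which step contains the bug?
Step 5

Trace with buggy code:
Initial: b=-5, z=7
After step 1: b=5, z=7
After step 2: b=25, z=7
After step 3: b=25, z=3
After step 4: b=3, z=3
After step 5: b=3, z=3
Actual final b=3, z=3 ≠ expected b=6, z=3.
Step 5 is the only position where a single-operation replacement can produce the expected result.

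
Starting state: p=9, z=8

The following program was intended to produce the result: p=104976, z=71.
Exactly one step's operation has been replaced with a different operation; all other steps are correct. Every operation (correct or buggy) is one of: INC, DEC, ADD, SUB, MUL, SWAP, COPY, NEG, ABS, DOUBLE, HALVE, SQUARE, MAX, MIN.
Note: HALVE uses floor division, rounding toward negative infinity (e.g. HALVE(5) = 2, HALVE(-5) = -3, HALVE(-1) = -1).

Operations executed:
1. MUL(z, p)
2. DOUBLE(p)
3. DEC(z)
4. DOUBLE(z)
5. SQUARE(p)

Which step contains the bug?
Step 4

Trace with buggy code:
Initial: p=9, z=8
After step 1: p=9, z=72
After step 2: p=18, z=72
After step 3: p=18, z=71
After step 4: p=18, z=142
After step 5: p=324, z=142
Actual final p=324, z=142 ≠ expected p=104976, z=71.
Step 4 is the only position where a single-operation replacement can produce the expected result.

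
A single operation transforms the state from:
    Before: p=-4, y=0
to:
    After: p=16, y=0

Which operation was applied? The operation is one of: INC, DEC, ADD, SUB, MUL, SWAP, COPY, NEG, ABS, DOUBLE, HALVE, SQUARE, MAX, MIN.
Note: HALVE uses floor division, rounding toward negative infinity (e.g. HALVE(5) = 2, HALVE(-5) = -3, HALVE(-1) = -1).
SQUARE(p)

Analyzing the change:
Before: p=-4, y=0
After: p=16, y=0
Variable p changed from -4 to 16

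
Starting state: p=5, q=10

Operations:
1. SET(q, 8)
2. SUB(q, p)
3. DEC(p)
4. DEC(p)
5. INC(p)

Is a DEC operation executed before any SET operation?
No

First DEC: step 3
First SET: step 1
Since 3 > 1, SET comes first.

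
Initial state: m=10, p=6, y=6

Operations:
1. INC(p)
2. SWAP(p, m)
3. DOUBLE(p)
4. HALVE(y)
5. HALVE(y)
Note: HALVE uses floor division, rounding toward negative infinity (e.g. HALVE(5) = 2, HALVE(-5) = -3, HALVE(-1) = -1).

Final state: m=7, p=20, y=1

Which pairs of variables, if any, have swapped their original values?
None

Comparing initial and final values:
m: 10 → 7
y: 6 → 1
p: 6 → 20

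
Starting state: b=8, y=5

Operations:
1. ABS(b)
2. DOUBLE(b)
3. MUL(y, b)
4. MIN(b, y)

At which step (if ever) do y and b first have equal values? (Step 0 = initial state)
Never

y and b never become equal during execution.

Comparing values at each step:
Initial: y=5, b=8
After step 1: y=5, b=8
After step 2: y=5, b=16
After step 3: y=80, b=16
After step 4: y=80, b=16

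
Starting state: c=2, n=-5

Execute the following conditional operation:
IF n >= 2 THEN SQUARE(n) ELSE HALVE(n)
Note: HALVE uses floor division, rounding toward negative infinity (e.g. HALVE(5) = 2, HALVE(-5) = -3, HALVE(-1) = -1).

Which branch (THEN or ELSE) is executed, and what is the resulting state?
Branch: ELSE, Final state: c=2, n=-3

Evaluating condition: n >= 2
n = -5
Condition is False, so ELSE branch executes
After HALVE(n): c=2, n=-3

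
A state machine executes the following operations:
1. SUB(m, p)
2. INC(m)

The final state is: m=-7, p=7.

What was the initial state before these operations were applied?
m=-1, p=7

Working backwards:
Final state: m=-7, p=7
Before step 2 (INC(m)): m=-8, p=7
Before step 1 (SUB(m, p)): m=-1, p=7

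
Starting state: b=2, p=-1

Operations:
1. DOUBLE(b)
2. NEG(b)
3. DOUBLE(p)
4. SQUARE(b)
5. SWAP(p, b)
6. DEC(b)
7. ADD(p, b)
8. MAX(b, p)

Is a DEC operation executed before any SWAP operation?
No

First DEC: step 6
First SWAP: step 5
Since 6 > 5, SWAP comes first.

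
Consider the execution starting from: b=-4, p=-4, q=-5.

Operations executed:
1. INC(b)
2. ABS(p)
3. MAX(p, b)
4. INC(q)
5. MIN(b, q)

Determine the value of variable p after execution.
p = 4

Tracing execution:
Step 1: INC(b) → p = -4
Step 2: ABS(p) → p = 4
Step 3: MAX(p, b) → p = 4
Step 4: INC(q) → p = 4
Step 5: MIN(b, q) → p = 4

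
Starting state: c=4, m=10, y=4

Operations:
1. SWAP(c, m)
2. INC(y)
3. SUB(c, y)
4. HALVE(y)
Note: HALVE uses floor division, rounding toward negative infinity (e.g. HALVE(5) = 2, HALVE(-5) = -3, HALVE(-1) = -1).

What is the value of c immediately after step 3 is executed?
c = 5

Tracing c through execution:
Initial: c = 4
After step 1 (SWAP(c, m)): c = 10
After step 2 (INC(y)): c = 10
After step 3 (SUB(c, y)): c = 5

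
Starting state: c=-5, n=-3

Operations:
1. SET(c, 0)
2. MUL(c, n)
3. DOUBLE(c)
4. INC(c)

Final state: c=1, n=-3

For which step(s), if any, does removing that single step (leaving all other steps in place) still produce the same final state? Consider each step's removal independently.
Step(s) 2, 3

Testing removal of each single step:
Without step 1: final = c=31, n=-3 (different)
Without step 2: final = c=1, n=-3 (same)
Without step 3: final = c=1, n=-3 (same)
Without step 4: final = c=0, n=-3 (different)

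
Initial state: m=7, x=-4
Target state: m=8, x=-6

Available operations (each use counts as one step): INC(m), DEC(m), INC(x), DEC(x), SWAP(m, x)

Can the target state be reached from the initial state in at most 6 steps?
Yes

Path (3 steps): INC(m) → DEC(x) → DEC(x)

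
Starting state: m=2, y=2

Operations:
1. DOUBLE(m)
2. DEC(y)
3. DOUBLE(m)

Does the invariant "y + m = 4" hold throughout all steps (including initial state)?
No, violated after step 1

The invariant is violated after step 1.

State at each step:
Initial: m=2, y=2
After step 1: m=4, y=2
After step 2: m=4, y=1
After step 3: m=8, y=1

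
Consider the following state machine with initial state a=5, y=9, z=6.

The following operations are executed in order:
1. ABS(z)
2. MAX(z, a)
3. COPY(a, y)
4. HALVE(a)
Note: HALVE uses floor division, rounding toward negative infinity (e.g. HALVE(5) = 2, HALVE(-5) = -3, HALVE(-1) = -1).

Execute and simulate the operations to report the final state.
{a: 4, y: 9, z: 6}

Step-by-step execution:
Initial: a=5, y=9, z=6
After step 1 (ABS(z)): a=5, y=9, z=6
After step 2 (MAX(z, a)): a=5, y=9, z=6
After step 3 (COPY(a, y)): a=9, y=9, z=6
After step 4 (HALVE(a)): a=4, y=9, z=6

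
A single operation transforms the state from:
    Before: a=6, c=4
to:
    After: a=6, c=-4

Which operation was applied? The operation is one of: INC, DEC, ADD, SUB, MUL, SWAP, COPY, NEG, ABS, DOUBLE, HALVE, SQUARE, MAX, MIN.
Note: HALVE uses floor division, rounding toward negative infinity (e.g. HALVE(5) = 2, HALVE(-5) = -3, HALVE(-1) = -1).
NEG(c)

Analyzing the change:
Before: a=6, c=4
After: a=6, c=-4
Variable c changed from 4 to -4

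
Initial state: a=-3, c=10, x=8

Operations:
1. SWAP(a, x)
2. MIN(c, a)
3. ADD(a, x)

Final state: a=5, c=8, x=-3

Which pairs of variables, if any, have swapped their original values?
None

Comparing initial and final values:
a: -3 → 5
x: 8 → -3
c: 10 → 8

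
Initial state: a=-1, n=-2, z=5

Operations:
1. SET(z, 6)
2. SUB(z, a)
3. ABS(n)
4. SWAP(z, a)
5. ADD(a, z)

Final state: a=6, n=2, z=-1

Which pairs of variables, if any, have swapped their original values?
None

Comparing initial and final values:
n: -2 → 2
z: 5 → -1
a: -1 → 6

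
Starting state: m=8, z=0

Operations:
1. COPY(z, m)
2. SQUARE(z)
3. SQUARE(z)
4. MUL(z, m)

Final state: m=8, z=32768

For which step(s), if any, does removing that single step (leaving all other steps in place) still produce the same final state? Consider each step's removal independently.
None - removing any single step changes the final result

Testing removal of each single step:
Without step 1: final = m=8, z=0 (different)
Without step 2: final = m=8, z=512 (different)
Without step 3: final = m=8, z=512 (different)
Without step 4: final = m=8, z=4096 (different)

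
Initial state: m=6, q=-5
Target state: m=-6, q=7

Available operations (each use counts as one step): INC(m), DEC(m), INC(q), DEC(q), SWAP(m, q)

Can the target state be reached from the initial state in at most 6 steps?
Yes

Path (3 steps): INC(m) → DEC(q) → SWAP(m, q)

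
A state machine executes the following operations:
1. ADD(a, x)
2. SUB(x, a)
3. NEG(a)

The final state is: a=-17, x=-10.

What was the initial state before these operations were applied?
a=10, x=7

Working backwards:
Final state: a=-17, x=-10
Before step 3 (NEG(a)): a=17, x=-10
Before step 2 (SUB(x, a)): a=17, x=7
Before step 1 (ADD(a, x)): a=10, x=7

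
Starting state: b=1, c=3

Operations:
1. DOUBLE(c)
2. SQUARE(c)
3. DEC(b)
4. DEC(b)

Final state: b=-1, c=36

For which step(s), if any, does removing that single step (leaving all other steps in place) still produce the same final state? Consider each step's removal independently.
None - removing any single step changes the final result

Testing removal of each single step:
Without step 1: final = b=-1, c=9 (different)
Without step 2: final = b=-1, c=6 (different)
Without step 3: final = b=0, c=36 (different)
Without step 4: final = b=0, c=36 (different)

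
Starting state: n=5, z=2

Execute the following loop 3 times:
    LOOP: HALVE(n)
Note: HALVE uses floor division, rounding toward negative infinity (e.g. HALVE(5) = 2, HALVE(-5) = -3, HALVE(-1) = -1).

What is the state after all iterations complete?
n=0, z=2

Iteration trace:
Start: n=5, z=2
After iteration 1: n=2, z=2
After iteration 2: n=1, z=2
After iteration 3: n=0, z=2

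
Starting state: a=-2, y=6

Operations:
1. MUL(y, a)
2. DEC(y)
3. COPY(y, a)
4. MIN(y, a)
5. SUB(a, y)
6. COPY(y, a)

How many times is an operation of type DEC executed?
1

Counting DEC operations:
Step 2: DEC(y) ← DEC
Total: 1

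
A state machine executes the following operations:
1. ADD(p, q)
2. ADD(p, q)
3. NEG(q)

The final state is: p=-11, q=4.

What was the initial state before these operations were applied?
p=-3, q=-4

Working backwards:
Final state: p=-11, q=4
Before step 3 (NEG(q)): p=-11, q=-4
Before step 2 (ADD(p, q)): p=-7, q=-4
Before step 1 (ADD(p, q)): p=-3, q=-4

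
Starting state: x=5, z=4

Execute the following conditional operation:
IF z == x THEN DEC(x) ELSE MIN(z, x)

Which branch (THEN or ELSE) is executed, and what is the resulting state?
Branch: ELSE, Final state: x=5, z=4

Evaluating condition: z == x
z = 4, x = 5
Condition is False, so ELSE branch executes
After MIN(z, x): x=5, z=4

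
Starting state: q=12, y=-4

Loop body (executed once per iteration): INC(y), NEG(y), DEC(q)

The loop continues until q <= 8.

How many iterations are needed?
4

Tracing iterations:
Initial: q=12, y=-4
After iteration 1: q=11, y=3
After iteration 2: q=10, y=-4
After iteration 3: q=9, y=3
After iteration 4: q=8, y=-4
q <= 8 now holds, so the loop exits after 4 iterations.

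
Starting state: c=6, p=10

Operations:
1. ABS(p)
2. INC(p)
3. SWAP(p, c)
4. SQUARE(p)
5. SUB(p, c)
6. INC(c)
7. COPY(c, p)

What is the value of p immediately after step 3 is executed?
p = 6

Tracing p through execution:
Initial: p = 10
After step 1 (ABS(p)): p = 10
After step 2 (INC(p)): p = 11
After step 3 (SWAP(p, c)): p = 6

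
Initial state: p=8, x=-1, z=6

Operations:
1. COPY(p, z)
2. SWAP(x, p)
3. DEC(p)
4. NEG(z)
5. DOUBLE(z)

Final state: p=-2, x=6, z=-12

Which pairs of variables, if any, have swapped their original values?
None

Comparing initial and final values:
x: -1 → 6
z: 6 → -12
p: 8 → -2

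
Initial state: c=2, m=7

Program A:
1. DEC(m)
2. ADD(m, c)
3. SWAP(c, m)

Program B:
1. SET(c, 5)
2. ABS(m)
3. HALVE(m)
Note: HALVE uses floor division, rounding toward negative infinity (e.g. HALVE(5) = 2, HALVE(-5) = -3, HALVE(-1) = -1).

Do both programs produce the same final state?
No

Program A final state: c=8, m=2
Program B final state: c=5, m=3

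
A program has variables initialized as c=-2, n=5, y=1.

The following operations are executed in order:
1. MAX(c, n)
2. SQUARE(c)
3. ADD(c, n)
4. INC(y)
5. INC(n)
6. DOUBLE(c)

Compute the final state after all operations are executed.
{c: 60, n: 6, y: 2}

Step-by-step execution:
Initial: c=-2, n=5, y=1
After step 1 (MAX(c, n)): c=5, n=5, y=1
After step 2 (SQUARE(c)): c=25, n=5, y=1
After step 3 (ADD(c, n)): c=30, n=5, y=1
After step 4 (INC(y)): c=30, n=5, y=2
After step 5 (INC(n)): c=30, n=6, y=2
After step 6 (DOUBLE(c)): c=60, n=6, y=2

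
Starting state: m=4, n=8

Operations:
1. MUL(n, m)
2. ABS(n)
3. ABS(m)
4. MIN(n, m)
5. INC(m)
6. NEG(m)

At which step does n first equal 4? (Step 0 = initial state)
Step 4

Tracing n:
Initial: n = 8
After step 1: n = 32
After step 2: n = 32
After step 3: n = 32
After step 4: n = 4 ← first occurrence
After step 5: n = 4
After step 6: n = 4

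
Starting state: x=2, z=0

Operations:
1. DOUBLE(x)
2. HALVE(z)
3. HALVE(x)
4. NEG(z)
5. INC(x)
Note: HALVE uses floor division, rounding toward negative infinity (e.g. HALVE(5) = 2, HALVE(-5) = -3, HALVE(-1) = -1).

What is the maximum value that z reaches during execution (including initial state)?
0

Values of z at each step:
Initial: z = 0 ← maximum
After step 1: z = 0
After step 2: z = 0
After step 3: z = 0
After step 4: z = 0
After step 5: z = 0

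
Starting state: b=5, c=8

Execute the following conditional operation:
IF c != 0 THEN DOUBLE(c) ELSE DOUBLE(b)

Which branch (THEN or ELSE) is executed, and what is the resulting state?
Branch: THEN, Final state: b=5, c=16

Evaluating condition: c != 0
c = 8
Condition is True, so THEN branch executes
After DOUBLE(c): b=5, c=16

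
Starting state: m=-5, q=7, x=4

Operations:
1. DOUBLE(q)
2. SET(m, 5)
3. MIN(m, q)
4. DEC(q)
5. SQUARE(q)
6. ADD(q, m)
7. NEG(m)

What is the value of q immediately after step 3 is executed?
q = 14

Tracing q through execution:
Initial: q = 7
After step 1 (DOUBLE(q)): q = 14
After step 2 (SET(m, 5)): q = 14
After step 3 (MIN(m, q)): q = 14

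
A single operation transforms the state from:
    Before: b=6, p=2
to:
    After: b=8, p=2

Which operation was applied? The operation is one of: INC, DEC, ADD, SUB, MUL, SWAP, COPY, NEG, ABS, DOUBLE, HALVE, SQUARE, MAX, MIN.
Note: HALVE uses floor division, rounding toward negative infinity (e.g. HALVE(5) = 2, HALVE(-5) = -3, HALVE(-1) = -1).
ADD(b, p)

Analyzing the change:
Before: b=6, p=2
After: b=8, p=2
Variable b changed from 6 to 8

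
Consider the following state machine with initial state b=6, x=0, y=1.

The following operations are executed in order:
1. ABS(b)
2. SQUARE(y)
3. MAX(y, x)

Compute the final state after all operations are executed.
{b: 6, x: 0, y: 1}

Step-by-step execution:
Initial: b=6, x=0, y=1
After step 1 (ABS(b)): b=6, x=0, y=1
After step 2 (SQUARE(y)): b=6, x=0, y=1
After step 3 (MAX(y, x)): b=6, x=0, y=1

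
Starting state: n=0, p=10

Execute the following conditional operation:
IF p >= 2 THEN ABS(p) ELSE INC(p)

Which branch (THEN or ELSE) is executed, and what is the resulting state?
Branch: THEN, Final state: n=0, p=10

Evaluating condition: p >= 2
p = 10
Condition is True, so THEN branch executes
After ABS(p): n=0, p=10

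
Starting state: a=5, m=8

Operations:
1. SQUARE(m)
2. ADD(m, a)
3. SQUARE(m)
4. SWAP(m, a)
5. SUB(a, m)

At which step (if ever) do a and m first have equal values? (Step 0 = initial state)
Never

a and m never become equal during execution.

Comparing values at each step:
Initial: a=5, m=8
After step 1: a=5, m=64
After step 2: a=5, m=69
After step 3: a=5, m=4761
After step 4: a=4761, m=5
After step 5: a=4756, m=5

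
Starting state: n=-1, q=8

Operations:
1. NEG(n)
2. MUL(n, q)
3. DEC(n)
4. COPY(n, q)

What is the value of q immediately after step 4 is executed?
q = 8

Tracing q through execution:
Initial: q = 8
After step 1 (NEG(n)): q = 8
After step 2 (MUL(n, q)): q = 8
After step 3 (DEC(n)): q = 8
After step 4 (COPY(n, q)): q = 8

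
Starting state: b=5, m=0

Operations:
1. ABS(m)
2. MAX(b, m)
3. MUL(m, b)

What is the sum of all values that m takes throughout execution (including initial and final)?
0

Values of m at each step:
Initial: m = 0
After step 1: m = 0
After step 2: m = 0
After step 3: m = 0
Sum = 0 + 0 + 0 + 0 = 0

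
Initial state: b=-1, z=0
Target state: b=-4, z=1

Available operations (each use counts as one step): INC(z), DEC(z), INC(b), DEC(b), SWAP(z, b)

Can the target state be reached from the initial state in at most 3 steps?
No

The target state cannot be reached within 3 steps.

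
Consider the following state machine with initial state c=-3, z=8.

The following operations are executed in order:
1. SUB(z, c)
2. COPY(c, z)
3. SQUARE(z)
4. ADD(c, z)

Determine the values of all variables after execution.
{c: 132, z: 121}

Step-by-step execution:
Initial: c=-3, z=8
After step 1 (SUB(z, c)): c=-3, z=11
After step 2 (COPY(c, z)): c=11, z=11
After step 3 (SQUARE(z)): c=11, z=121
After step 4 (ADD(c, z)): c=132, z=121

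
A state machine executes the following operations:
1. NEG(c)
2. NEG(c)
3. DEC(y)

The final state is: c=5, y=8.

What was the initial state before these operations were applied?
c=5, y=9

Working backwards:
Final state: c=5, y=8
Before step 3 (DEC(y)): c=5, y=9
Before step 2 (NEG(c)): c=-5, y=9
Before step 1 (NEG(c)): c=5, y=9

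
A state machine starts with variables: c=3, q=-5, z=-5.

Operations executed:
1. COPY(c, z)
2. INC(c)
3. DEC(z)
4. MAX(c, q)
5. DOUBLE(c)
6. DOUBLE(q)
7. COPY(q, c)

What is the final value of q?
q = -8

Tracing execution:
Step 1: COPY(c, z) → q = -5
Step 2: INC(c) → q = -5
Step 3: DEC(z) → q = -5
Step 4: MAX(c, q) → q = -5
Step 5: DOUBLE(c) → q = -5
Step 6: DOUBLE(q) → q = -10
Step 7: COPY(q, c) → q = -8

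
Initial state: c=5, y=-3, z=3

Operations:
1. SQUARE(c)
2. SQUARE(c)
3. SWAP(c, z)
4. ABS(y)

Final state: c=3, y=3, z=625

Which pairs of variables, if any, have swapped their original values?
None

Comparing initial and final values:
z: 3 → 625
y: -3 → 3
c: 5 → 3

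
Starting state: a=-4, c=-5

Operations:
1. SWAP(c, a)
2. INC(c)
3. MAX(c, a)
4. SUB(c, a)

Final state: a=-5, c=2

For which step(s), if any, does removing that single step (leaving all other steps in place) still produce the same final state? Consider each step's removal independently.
Step(s) 3

Testing removal of each single step:
Without step 1: final = a=-4, c=0 (different)
Without step 2: final = a=-5, c=1 (different)
Without step 3: final = a=-5, c=2 (same)
Without step 4: final = a=-5, c=-3 (different)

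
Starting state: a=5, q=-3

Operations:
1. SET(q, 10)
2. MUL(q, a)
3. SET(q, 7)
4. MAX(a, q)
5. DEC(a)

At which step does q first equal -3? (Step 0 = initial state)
Step 0

Tracing q:
Initial: q = -3 ← first occurrence
After step 1: q = 10
After step 2: q = 50
After step 3: q = 7
After step 4: q = 7
After step 5: q = 7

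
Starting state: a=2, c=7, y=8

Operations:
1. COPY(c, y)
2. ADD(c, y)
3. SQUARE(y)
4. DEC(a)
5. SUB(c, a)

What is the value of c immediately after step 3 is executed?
c = 16

Tracing c through execution:
Initial: c = 7
After step 1 (COPY(c, y)): c = 8
After step 2 (ADD(c, y)): c = 16
After step 3 (SQUARE(y)): c = 16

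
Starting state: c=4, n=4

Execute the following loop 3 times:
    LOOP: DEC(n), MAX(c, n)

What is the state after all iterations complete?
c=4, n=1

Iteration trace:
Start: c=4, n=4
After iteration 1: c=4, n=3
After iteration 2: c=4, n=2
After iteration 3: c=4, n=1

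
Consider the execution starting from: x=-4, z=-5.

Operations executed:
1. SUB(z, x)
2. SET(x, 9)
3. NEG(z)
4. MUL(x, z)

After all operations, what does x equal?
x = 9

Tracing execution:
Step 1: SUB(z, x) → x = -4
Step 2: SET(x, 9) → x = 9
Step 3: NEG(z) → x = 9
Step 4: MUL(x, z) → x = 9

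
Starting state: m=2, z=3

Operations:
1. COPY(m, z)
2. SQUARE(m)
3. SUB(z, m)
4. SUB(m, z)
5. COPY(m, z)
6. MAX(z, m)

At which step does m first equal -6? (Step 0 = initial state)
Step 5

Tracing m:
Initial: m = 2
After step 1: m = 3
After step 2: m = 9
After step 3: m = 9
After step 4: m = 15
After step 5: m = -6 ← first occurrence
After step 6: m = -6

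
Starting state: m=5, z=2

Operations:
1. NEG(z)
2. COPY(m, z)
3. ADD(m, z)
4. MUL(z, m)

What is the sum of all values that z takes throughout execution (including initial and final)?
4

Values of z at each step:
Initial: z = 2
After step 1: z = -2
After step 2: z = -2
After step 3: z = -2
After step 4: z = 8
Sum = 2 + -2 + -2 + -2 + 8 = 4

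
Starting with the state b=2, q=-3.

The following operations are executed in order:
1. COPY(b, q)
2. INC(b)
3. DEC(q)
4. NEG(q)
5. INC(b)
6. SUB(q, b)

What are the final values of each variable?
{b: -1, q: 5}

Step-by-step execution:
Initial: b=2, q=-3
After step 1 (COPY(b, q)): b=-3, q=-3
After step 2 (INC(b)): b=-2, q=-3
After step 3 (DEC(q)): b=-2, q=-4
After step 4 (NEG(q)): b=-2, q=4
After step 5 (INC(b)): b=-1, q=4
After step 6 (SUB(q, b)): b=-1, q=5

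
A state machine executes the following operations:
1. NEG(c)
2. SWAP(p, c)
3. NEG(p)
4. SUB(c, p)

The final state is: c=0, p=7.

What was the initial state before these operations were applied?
c=7, p=7

Working backwards:
Final state: c=0, p=7
Before step 4 (SUB(c, p)): c=7, p=7
Before step 3 (NEG(p)): c=7, p=-7
Before step 2 (SWAP(p, c)): c=-7, p=7
Before step 1 (NEG(c)): c=7, p=7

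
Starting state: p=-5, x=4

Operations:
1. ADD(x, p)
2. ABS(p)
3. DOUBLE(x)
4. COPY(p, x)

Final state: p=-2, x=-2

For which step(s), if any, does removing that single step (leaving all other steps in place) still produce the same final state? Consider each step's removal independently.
Step(s) 2

Testing removal of each single step:
Without step 1: final = p=8, x=8 (different)
Without step 2: final = p=-2, x=-2 (same)
Without step 3: final = p=-1, x=-1 (different)
Without step 4: final = p=5, x=-2 (different)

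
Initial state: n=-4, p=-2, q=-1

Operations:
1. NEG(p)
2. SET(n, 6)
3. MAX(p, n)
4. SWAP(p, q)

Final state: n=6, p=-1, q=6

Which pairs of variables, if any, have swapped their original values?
None

Comparing initial and final values:
p: -2 → -1
n: -4 → 6
q: -1 → 6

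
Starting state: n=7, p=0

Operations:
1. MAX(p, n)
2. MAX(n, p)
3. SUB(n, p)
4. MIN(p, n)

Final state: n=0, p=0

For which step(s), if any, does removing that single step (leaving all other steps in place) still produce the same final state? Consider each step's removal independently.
Step(s) 2

Testing removal of each single step:
Without step 1: final = n=7, p=0 (different)
Without step 2: final = n=0, p=0 (same)
Without step 3: final = n=7, p=7 (different)
Without step 4: final = n=0, p=7 (different)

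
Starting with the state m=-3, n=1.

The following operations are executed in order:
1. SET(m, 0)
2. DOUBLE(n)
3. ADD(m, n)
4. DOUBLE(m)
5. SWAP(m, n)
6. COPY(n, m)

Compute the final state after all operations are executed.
{m: 2, n: 2}

Step-by-step execution:
Initial: m=-3, n=1
After step 1 (SET(m, 0)): m=0, n=1
After step 2 (DOUBLE(n)): m=0, n=2
After step 3 (ADD(m, n)): m=2, n=2
After step 4 (DOUBLE(m)): m=4, n=2
After step 5 (SWAP(m, n)): m=2, n=4
After step 6 (COPY(n, m)): m=2, n=2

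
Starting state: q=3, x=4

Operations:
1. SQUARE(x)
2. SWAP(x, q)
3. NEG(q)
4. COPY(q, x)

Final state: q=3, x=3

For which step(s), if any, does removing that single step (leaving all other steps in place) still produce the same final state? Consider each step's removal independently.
Step(s) 1, 3

Testing removal of each single step:
Without step 1: final = q=3, x=3 (same)
Without step 2: final = q=16, x=16 (different)
Without step 3: final = q=3, x=3 (same)
Without step 4: final = q=-16, x=3 (different)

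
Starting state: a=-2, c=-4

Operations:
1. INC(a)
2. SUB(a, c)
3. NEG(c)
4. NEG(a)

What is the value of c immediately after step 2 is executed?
c = -4

Tracing c through execution:
Initial: c = -4
After step 1 (INC(a)): c = -4
After step 2 (SUB(a, c)): c = -4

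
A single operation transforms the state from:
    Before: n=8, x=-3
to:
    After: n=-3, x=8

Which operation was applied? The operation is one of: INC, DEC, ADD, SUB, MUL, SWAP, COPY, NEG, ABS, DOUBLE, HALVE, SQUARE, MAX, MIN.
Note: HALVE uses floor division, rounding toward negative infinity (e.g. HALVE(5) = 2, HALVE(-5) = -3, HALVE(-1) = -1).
SWAP(x, n)

Analyzing the change:
Before: n=8, x=-3
After: n=-3, x=8
Variable x changed from -3 to 8
Variable n changed from 8 to -3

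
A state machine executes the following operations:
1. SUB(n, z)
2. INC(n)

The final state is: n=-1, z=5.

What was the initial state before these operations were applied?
n=3, z=5

Working backwards:
Final state: n=-1, z=5
Before step 2 (INC(n)): n=-2, z=5
Before step 1 (SUB(n, z)): n=3, z=5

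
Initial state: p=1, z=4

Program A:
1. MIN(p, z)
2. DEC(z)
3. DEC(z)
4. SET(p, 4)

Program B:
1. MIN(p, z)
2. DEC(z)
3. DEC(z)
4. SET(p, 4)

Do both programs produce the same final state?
Yes

Program A final state: p=4, z=2
Program B final state: p=4, z=2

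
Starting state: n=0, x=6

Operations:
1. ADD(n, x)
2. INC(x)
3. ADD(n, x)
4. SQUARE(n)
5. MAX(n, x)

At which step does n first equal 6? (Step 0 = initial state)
Step 1

Tracing n:
Initial: n = 0
After step 1: n = 6 ← first occurrence
After step 2: n = 6
After step 3: n = 13
After step 4: n = 169
After step 5: n = 169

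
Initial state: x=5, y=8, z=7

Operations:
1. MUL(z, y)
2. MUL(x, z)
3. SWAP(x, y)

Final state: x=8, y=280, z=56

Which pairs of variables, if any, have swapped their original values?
None

Comparing initial and final values:
z: 7 → 56
y: 8 → 280
x: 5 → 8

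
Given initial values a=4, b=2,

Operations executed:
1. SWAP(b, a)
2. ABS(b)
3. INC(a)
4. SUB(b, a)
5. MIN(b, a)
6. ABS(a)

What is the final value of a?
a = 3

Tracing execution:
Step 1: SWAP(b, a) → a = 2
Step 2: ABS(b) → a = 2
Step 3: INC(a) → a = 3
Step 4: SUB(b, a) → a = 3
Step 5: MIN(b, a) → a = 3
Step 6: ABS(a) → a = 3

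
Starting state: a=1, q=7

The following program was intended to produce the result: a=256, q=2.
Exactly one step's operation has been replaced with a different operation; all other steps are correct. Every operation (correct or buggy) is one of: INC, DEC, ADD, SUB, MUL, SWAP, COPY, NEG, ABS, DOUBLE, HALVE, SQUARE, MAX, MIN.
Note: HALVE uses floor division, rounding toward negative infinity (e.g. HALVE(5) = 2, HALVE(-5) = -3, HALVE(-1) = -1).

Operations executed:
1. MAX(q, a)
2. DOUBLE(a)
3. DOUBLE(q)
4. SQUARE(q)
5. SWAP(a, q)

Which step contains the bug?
Step 1

Trace with buggy code:
Initial: a=1, q=7
After step 1: a=1, q=7
After step 2: a=2, q=7
After step 3: a=2, q=14
After step 4: a=2, q=196
After step 5: a=196, q=2
Actual final a=196, q=2 ≠ expected a=256, q=2.
Step 1 is the only position where a single-operation replacement can produce the expected result.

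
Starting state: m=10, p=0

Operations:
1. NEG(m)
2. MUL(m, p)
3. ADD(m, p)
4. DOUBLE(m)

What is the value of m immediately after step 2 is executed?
m = 0

Tracing m through execution:
Initial: m = 10
After step 1 (NEG(m)): m = -10
After step 2 (MUL(m, p)): m = 0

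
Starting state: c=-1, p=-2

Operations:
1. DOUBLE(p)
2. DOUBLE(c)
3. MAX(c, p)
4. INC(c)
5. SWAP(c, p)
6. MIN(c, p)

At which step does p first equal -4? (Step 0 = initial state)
Step 1

Tracing p:
Initial: p = -2
After step 1: p = -4 ← first occurrence
After step 2: p = -4
After step 3: p = -4
After step 4: p = -4
After step 5: p = -1
After step 6: p = -1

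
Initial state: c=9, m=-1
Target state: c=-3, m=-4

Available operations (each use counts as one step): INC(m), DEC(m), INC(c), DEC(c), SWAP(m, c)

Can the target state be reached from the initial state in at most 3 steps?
No

The target state cannot be reached within 3 steps.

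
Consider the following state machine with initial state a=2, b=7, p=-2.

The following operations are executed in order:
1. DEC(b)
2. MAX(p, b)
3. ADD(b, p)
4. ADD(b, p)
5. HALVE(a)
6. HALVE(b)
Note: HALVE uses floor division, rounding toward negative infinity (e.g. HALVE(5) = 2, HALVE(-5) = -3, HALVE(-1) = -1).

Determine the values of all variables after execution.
{a: 1, b: 9, p: 6}

Step-by-step execution:
Initial: a=2, b=7, p=-2
After step 1 (DEC(b)): a=2, b=6, p=-2
After step 2 (MAX(p, b)): a=2, b=6, p=6
After step 3 (ADD(b, p)): a=2, b=12, p=6
After step 4 (ADD(b, p)): a=2, b=18, p=6
After step 5 (HALVE(a)): a=1, b=18, p=6
After step 6 (HALVE(b)): a=1, b=9, p=6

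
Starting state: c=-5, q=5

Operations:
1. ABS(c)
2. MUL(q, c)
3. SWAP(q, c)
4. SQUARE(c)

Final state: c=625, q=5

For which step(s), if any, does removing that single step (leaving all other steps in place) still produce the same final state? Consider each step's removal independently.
None - removing any single step changes the final result

Testing removal of each single step:
Without step 1: final = c=625, q=-5 (different)
Without step 2: final = c=25, q=5 (different)
Without step 3: final = c=25, q=25 (different)
Without step 4: final = c=25, q=5 (different)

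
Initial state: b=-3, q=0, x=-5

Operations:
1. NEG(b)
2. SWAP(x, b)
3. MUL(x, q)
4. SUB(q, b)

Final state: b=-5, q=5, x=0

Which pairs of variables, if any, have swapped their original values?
None

Comparing initial and final values:
q: 0 → 5
x: -5 → 0
b: -3 → -5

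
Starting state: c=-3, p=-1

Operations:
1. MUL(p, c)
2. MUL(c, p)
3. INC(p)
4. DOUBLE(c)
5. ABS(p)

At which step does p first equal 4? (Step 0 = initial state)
Step 3

Tracing p:
Initial: p = -1
After step 1: p = 3
After step 2: p = 3
After step 3: p = 4 ← first occurrence
After step 4: p = 4
After step 5: p = 4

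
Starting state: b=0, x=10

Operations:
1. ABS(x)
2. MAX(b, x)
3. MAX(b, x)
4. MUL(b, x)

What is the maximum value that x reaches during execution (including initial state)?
10

Values of x at each step:
Initial: x = 10 ← maximum
After step 1: x = 10
After step 2: x = 10
After step 3: x = 10
After step 4: x = 10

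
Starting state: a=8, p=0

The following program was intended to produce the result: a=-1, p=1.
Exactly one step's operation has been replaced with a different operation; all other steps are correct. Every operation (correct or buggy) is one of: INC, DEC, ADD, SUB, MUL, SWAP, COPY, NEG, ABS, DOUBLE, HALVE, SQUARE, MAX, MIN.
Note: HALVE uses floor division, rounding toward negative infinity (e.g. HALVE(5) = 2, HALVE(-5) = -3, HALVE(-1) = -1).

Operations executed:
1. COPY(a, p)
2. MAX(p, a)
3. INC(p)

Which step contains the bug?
Step 2

Trace with buggy code:
Initial: a=8, p=0
After step 1: a=0, p=0
After step 2: a=0, p=0
After step 3: a=0, p=1
Actual final a=0, p=1 ≠ expected a=-1, p=1.
Step 2 is the only position where a single-operation replacement can produce the expected result.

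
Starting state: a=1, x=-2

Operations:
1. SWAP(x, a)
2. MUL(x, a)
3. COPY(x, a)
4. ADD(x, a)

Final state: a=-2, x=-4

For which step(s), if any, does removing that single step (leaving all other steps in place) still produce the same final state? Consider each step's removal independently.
Step(s) 2, 3

Testing removal of each single step:
Without step 1: final = a=1, x=2 (different)
Without step 2: final = a=-2, x=-4 (same)
Without step 3: final = a=-2, x=-4 (same)
Without step 4: final = a=-2, x=-2 (different)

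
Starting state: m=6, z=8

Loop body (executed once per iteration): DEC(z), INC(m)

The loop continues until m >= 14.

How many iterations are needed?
8

Tracing iterations:
Initial: m=6, z=8
After iteration 1: m=7, z=7
After iteration 2: m=8, z=6
After iteration 3: m=9, z=5
After iteration 4: m=10, z=4
After iteration 5: m=11, z=3
After iteration 6: m=12, z=2
After iteration 7: m=13, z=1
After iteration 8: m=14, z=0
m >= 14 now holds, so the loop exits after 8 iterations.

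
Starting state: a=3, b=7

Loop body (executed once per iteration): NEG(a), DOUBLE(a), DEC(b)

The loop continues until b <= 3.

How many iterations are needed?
4

Tracing iterations:
Initial: a=3, b=7
After iteration 1: a=-6, b=6
After iteration 2: a=12, b=5
After iteration 3: a=-24, b=4
After iteration 4: a=48, b=3
b <= 3 now holds, so the loop exits after 4 iterations.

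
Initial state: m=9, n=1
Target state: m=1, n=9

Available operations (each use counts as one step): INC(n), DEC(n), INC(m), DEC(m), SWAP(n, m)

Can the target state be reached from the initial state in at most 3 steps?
Yes

Path (1 step): SWAP(n, m)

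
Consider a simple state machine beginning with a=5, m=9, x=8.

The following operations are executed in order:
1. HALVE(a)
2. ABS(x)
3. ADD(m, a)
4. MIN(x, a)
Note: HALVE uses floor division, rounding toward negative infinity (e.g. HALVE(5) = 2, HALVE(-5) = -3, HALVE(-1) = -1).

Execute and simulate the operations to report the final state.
{a: 2, m: 11, x: 2}

Step-by-step execution:
Initial: a=5, m=9, x=8
After step 1 (HALVE(a)): a=2, m=9, x=8
After step 2 (ABS(x)): a=2, m=9, x=8
After step 3 (ADD(m, a)): a=2, m=11, x=8
After step 4 (MIN(x, a)): a=2, m=11, x=2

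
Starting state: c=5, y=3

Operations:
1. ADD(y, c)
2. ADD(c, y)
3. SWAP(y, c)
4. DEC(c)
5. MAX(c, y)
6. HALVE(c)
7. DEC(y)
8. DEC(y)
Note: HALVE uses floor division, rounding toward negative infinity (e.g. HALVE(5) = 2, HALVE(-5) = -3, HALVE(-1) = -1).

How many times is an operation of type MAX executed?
1

Counting MAX operations:
Step 5: MAX(c, y) ← MAX
Total: 1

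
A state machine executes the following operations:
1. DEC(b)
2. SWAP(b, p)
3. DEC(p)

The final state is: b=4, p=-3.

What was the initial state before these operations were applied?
b=-1, p=4

Working backwards:
Final state: b=4, p=-3
Before step 3 (DEC(p)): b=4, p=-2
Before step 2 (SWAP(b, p)): b=-2, p=4
Before step 1 (DEC(b)): b=-1, p=4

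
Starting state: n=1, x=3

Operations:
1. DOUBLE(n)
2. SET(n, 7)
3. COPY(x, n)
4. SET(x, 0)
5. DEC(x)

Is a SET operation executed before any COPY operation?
Yes

First SET: step 2
First COPY: step 3
Since 2 < 3, SET comes first.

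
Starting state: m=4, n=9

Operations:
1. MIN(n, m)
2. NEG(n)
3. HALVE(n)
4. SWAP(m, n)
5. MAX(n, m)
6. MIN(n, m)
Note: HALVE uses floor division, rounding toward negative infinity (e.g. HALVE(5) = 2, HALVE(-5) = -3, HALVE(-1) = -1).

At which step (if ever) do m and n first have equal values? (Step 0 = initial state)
Step 1

m and n first become equal after step 1.

Comparing values at each step:
Initial: m=4, n=9
After step 1: m=4, n=4 ← equal!
After step 2: m=4, n=-4
After step 3: m=4, n=-2
After step 4: m=-2, n=4
After step 5: m=-2, n=4
After step 6: m=-2, n=-2 ← equal!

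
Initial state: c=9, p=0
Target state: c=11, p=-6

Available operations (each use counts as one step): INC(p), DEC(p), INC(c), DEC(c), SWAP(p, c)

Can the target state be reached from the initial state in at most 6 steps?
No

The target state cannot be reached within 6 steps.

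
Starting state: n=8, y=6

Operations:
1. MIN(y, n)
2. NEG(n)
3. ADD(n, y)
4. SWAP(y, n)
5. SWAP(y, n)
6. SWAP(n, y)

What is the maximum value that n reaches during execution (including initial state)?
8

Values of n at each step:
Initial: n = 8 ← maximum
After step 1: n = 8
After step 2: n = -8
After step 3: n = -2
After step 4: n = 6
After step 5: n = -2
After step 6: n = 6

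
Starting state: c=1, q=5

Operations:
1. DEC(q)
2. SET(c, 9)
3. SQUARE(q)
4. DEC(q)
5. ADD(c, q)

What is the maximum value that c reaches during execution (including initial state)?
24

Values of c at each step:
Initial: c = 1
After step 1: c = 1
After step 2: c = 9
After step 3: c = 9
After step 4: c = 9
After step 5: c = 24 ← maximum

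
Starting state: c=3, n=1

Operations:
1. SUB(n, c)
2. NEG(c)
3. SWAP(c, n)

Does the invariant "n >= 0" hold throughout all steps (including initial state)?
No, violated after step 1

The invariant is violated after step 1.

State at each step:
Initial: c=3, n=1
After step 1: c=3, n=-2
After step 2: c=-3, n=-2
After step 3: c=-2, n=-3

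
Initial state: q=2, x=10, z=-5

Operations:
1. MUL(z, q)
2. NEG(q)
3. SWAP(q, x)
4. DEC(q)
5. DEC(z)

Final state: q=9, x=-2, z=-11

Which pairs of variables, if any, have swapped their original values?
None

Comparing initial and final values:
x: 10 → -2
z: -5 → -11
q: 2 → 9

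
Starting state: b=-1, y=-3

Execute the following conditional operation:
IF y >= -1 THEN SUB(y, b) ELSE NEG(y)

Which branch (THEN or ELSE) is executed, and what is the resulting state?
Branch: ELSE, Final state: b=-1, y=3

Evaluating condition: y >= -1
y = -3
Condition is False, so ELSE branch executes
After NEG(y): b=-1, y=3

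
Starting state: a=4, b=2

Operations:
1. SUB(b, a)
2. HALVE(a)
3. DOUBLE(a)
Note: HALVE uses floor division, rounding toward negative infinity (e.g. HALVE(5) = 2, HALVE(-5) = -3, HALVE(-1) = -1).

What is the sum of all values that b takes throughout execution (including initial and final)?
-4

Values of b at each step:
Initial: b = 2
After step 1: b = -2
After step 2: b = -2
After step 3: b = -2
Sum = 2 + -2 + -2 + -2 = -4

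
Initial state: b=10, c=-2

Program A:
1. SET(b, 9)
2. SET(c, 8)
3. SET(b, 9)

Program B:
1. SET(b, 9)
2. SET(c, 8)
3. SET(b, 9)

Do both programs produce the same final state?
Yes

Program A final state: b=9, c=8
Program B final state: b=9, c=8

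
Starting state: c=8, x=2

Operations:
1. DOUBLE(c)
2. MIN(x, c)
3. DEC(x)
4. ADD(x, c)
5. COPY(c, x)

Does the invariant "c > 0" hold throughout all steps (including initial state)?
Yes

The invariant holds at every step.

State at each step:
Initial: c=8, x=2
After step 1: c=16, x=2
After step 2: c=16, x=2
After step 3: c=16, x=1
After step 4: c=16, x=17
After step 5: c=17, x=17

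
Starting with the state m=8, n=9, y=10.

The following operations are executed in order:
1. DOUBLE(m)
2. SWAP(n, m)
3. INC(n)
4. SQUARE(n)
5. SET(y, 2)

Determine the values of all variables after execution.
{m: 9, n: 289, y: 2}

Step-by-step execution:
Initial: m=8, n=9, y=10
After step 1 (DOUBLE(m)): m=16, n=9, y=10
After step 2 (SWAP(n, m)): m=9, n=16, y=10
After step 3 (INC(n)): m=9, n=17, y=10
After step 4 (SQUARE(n)): m=9, n=289, y=10
After step 5 (SET(y, 2)): m=9, n=289, y=2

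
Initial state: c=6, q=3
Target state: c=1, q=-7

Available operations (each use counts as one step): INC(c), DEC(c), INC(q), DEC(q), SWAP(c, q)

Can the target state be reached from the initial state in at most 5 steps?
No

The target state cannot be reached within 5 steps.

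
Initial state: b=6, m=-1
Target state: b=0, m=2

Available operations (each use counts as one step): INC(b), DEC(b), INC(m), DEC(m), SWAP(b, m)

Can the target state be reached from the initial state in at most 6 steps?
Yes

Path (6 steps): DEC(b) → DEC(b) → DEC(b) → DEC(b) → INC(m) → SWAP(b, m)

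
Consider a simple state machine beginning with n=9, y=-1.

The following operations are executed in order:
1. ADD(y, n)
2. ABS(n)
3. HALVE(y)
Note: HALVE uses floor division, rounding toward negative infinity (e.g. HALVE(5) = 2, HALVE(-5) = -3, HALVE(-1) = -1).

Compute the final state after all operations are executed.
{n: 9, y: 4}

Step-by-step execution:
Initial: n=9, y=-1
After step 1 (ADD(y, n)): n=9, y=8
After step 2 (ABS(n)): n=9, y=8
After step 3 (HALVE(y)): n=9, y=4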